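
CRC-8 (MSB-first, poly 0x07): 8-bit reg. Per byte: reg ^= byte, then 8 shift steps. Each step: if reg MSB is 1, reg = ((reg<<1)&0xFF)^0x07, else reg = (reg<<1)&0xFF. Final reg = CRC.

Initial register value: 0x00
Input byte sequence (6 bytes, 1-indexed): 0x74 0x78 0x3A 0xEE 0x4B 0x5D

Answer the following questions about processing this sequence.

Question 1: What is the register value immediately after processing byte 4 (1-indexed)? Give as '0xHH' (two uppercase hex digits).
Answer: 0xA3

Derivation:
After byte 1 (0x74): reg=0x4B
After byte 2 (0x78): reg=0x99
After byte 3 (0x3A): reg=0x60
After byte 4 (0xEE): reg=0xA3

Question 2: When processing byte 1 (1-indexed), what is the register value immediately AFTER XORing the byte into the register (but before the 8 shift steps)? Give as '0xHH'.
Answer: 0x74

Derivation:
Register before byte 1: 0x00
Byte 1: 0x74
0x00 XOR 0x74 = 0x74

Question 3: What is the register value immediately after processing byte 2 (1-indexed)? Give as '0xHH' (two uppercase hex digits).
After byte 1 (0x74): reg=0x4B
After byte 2 (0x78): reg=0x99

Answer: 0x99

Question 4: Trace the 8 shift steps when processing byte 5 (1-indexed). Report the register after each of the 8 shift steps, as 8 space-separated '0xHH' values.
After byte 1 (0x74): reg=0x4B
After byte 2 (0x78): reg=0x99
After byte 3 (0x3A): reg=0x60
After byte 4 (0xEE): reg=0xA3
Register before byte 5: 0xA3
After XOR with byte 0x4B: 0xE8

Answer: 0xD7 0xA9 0x55 0xAA 0x53 0xA6 0x4B 0x96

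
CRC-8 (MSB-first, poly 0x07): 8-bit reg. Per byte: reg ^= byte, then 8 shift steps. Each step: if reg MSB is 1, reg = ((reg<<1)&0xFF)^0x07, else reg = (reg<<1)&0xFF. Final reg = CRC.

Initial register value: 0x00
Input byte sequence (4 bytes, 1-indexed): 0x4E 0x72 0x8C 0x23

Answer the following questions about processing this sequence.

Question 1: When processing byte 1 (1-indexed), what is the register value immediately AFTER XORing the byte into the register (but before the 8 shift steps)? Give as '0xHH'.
Register before byte 1: 0x00
Byte 1: 0x4E
0x00 XOR 0x4E = 0x4E

Answer: 0x4E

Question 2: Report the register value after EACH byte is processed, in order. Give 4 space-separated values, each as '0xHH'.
0xED 0xD4 0x8F 0x4D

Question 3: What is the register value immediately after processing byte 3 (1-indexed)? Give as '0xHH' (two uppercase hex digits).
Answer: 0x8F

Derivation:
After byte 1 (0x4E): reg=0xED
After byte 2 (0x72): reg=0xD4
After byte 3 (0x8C): reg=0x8F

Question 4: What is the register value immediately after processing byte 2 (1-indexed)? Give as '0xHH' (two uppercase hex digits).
After byte 1 (0x4E): reg=0xED
After byte 2 (0x72): reg=0xD4

Answer: 0xD4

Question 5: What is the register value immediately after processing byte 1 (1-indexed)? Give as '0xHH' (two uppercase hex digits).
After byte 1 (0x4E): reg=0xED

Answer: 0xED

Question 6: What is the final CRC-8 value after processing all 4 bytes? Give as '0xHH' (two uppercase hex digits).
Answer: 0x4D

Derivation:
After byte 1 (0x4E): reg=0xED
After byte 2 (0x72): reg=0xD4
After byte 3 (0x8C): reg=0x8F
After byte 4 (0x23): reg=0x4D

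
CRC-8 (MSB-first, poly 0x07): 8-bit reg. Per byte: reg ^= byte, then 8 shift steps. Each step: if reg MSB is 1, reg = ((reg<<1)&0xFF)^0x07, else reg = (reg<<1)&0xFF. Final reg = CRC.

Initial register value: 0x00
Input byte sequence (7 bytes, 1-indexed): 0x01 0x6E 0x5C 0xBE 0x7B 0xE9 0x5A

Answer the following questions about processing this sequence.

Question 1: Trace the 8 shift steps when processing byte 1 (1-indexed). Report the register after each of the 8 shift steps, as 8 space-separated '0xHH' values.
Answer: 0x02 0x04 0x08 0x10 0x20 0x40 0x80 0x07

Derivation:
Register before byte 1: 0x00
After XOR with byte 0x01: 0x01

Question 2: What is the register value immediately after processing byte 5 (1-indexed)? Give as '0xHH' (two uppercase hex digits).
Answer: 0xD2

Derivation:
After byte 1 (0x01): reg=0x07
After byte 2 (0x6E): reg=0x18
After byte 3 (0x5C): reg=0xDB
After byte 4 (0xBE): reg=0x3C
After byte 5 (0x7B): reg=0xD2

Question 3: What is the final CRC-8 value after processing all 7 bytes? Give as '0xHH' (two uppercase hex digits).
After byte 1 (0x01): reg=0x07
After byte 2 (0x6E): reg=0x18
After byte 3 (0x5C): reg=0xDB
After byte 4 (0xBE): reg=0x3C
After byte 5 (0x7B): reg=0xD2
After byte 6 (0xE9): reg=0xA1
After byte 7 (0x5A): reg=0xEF

Answer: 0xEF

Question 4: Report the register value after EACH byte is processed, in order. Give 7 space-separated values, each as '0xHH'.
0x07 0x18 0xDB 0x3C 0xD2 0xA1 0xEF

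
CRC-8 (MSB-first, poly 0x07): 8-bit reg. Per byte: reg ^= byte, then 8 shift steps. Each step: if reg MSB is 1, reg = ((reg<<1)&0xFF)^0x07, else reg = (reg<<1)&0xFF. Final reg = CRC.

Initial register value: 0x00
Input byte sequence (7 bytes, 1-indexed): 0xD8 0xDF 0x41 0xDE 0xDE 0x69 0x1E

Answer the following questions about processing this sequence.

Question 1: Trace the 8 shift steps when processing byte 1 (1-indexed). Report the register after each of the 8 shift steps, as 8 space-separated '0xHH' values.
Answer: 0xB7 0x69 0xD2 0xA3 0x41 0x82 0x03 0x06

Derivation:
Register before byte 1: 0x00
After XOR with byte 0xD8: 0xD8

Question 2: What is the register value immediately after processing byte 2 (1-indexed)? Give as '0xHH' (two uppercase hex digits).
After byte 1 (0xD8): reg=0x06
After byte 2 (0xDF): reg=0x01

Answer: 0x01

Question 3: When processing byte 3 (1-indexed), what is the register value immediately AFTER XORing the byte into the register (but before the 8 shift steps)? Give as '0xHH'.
Answer: 0x40

Derivation:
Register before byte 3: 0x01
Byte 3: 0x41
0x01 XOR 0x41 = 0x40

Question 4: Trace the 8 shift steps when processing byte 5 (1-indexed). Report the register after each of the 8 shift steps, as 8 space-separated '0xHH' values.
Answer: 0x25 0x4A 0x94 0x2F 0x5E 0xBC 0x7F 0xFE

Derivation:
After byte 1 (0xD8): reg=0x06
After byte 2 (0xDF): reg=0x01
After byte 3 (0x41): reg=0xC7
After byte 4 (0xDE): reg=0x4F
Register before byte 5: 0x4F
After XOR with byte 0xDE: 0x91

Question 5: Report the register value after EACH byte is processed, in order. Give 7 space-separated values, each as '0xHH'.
0x06 0x01 0xC7 0x4F 0xFE 0xEC 0xD0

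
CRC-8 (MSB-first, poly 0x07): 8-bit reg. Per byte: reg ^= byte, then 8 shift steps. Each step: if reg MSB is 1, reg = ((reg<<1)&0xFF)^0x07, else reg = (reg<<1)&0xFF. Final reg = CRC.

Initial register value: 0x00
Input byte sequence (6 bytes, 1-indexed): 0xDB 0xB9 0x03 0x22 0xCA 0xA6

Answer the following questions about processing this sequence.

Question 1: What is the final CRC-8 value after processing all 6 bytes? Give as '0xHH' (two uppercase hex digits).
Answer: 0x31

Derivation:
After byte 1 (0xDB): reg=0x0F
After byte 2 (0xB9): reg=0x0B
After byte 3 (0x03): reg=0x38
After byte 4 (0x22): reg=0x46
After byte 5 (0xCA): reg=0xAD
After byte 6 (0xA6): reg=0x31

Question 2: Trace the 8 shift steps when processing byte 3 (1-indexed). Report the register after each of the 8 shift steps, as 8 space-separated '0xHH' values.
After byte 1 (0xDB): reg=0x0F
After byte 2 (0xB9): reg=0x0B
Register before byte 3: 0x0B
After XOR with byte 0x03: 0x08

Answer: 0x10 0x20 0x40 0x80 0x07 0x0E 0x1C 0x38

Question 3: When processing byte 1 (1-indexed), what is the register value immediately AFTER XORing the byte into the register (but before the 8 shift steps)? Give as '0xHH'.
Register before byte 1: 0x00
Byte 1: 0xDB
0x00 XOR 0xDB = 0xDB

Answer: 0xDB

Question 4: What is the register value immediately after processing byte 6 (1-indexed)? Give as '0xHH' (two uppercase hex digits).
After byte 1 (0xDB): reg=0x0F
After byte 2 (0xB9): reg=0x0B
After byte 3 (0x03): reg=0x38
After byte 4 (0x22): reg=0x46
After byte 5 (0xCA): reg=0xAD
After byte 6 (0xA6): reg=0x31

Answer: 0x31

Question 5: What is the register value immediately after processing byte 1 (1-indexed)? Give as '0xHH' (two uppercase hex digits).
Answer: 0x0F

Derivation:
After byte 1 (0xDB): reg=0x0F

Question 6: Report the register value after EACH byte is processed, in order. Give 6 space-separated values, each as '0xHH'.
0x0F 0x0B 0x38 0x46 0xAD 0x31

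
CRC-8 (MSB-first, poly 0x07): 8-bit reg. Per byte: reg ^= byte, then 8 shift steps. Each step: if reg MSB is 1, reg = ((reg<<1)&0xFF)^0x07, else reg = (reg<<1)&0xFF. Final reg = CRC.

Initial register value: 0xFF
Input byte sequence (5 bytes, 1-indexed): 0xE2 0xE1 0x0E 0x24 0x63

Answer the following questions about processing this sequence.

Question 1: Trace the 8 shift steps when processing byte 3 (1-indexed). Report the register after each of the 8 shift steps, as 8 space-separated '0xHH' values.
After byte 1 (0xE2): reg=0x53
After byte 2 (0xE1): reg=0x17
Register before byte 3: 0x17
After XOR with byte 0x0E: 0x19

Answer: 0x32 0x64 0xC8 0x97 0x29 0x52 0xA4 0x4F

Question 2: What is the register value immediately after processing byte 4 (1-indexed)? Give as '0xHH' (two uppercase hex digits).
Answer: 0x16

Derivation:
After byte 1 (0xE2): reg=0x53
After byte 2 (0xE1): reg=0x17
After byte 3 (0x0E): reg=0x4F
After byte 4 (0x24): reg=0x16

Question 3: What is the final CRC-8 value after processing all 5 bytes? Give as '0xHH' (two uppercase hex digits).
Answer: 0x4C

Derivation:
After byte 1 (0xE2): reg=0x53
After byte 2 (0xE1): reg=0x17
After byte 3 (0x0E): reg=0x4F
After byte 4 (0x24): reg=0x16
After byte 5 (0x63): reg=0x4C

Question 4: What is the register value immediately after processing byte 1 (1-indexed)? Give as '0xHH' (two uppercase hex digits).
Answer: 0x53

Derivation:
After byte 1 (0xE2): reg=0x53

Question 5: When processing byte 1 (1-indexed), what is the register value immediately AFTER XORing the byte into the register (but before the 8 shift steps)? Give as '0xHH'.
Register before byte 1: 0xFF
Byte 1: 0xE2
0xFF XOR 0xE2 = 0x1D

Answer: 0x1D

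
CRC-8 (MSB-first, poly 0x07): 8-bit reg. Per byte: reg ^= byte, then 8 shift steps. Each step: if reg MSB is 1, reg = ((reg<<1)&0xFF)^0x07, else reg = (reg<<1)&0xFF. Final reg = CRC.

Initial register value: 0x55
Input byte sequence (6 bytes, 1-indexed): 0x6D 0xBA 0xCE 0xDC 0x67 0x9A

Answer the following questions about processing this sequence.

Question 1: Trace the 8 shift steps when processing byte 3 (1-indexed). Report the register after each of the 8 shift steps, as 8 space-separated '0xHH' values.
After byte 1 (0x6D): reg=0xA8
After byte 2 (0xBA): reg=0x7E
Register before byte 3: 0x7E
After XOR with byte 0xCE: 0xB0

Answer: 0x67 0xCE 0x9B 0x31 0x62 0xC4 0x8F 0x19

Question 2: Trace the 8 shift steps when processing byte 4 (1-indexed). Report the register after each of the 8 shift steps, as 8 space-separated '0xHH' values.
Answer: 0x8D 0x1D 0x3A 0x74 0xE8 0xD7 0xA9 0x55

Derivation:
After byte 1 (0x6D): reg=0xA8
After byte 2 (0xBA): reg=0x7E
After byte 3 (0xCE): reg=0x19
Register before byte 4: 0x19
After XOR with byte 0xDC: 0xC5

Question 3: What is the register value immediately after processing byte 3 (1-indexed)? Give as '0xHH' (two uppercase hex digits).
Answer: 0x19

Derivation:
After byte 1 (0x6D): reg=0xA8
After byte 2 (0xBA): reg=0x7E
After byte 3 (0xCE): reg=0x19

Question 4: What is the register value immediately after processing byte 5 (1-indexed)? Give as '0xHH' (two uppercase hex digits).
After byte 1 (0x6D): reg=0xA8
After byte 2 (0xBA): reg=0x7E
After byte 3 (0xCE): reg=0x19
After byte 4 (0xDC): reg=0x55
After byte 5 (0x67): reg=0x9E

Answer: 0x9E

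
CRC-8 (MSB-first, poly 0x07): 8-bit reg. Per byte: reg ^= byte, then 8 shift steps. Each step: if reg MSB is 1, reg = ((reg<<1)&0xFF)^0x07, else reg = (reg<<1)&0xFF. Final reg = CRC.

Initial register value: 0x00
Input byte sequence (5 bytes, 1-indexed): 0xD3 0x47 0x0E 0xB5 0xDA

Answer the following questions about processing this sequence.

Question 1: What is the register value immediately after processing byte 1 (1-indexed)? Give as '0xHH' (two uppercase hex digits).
After byte 1 (0xD3): reg=0x37

Answer: 0x37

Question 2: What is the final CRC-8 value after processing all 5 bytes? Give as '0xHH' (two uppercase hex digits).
After byte 1 (0xD3): reg=0x37
After byte 2 (0x47): reg=0x57
After byte 3 (0x0E): reg=0x88
After byte 4 (0xB5): reg=0xB3
After byte 5 (0xDA): reg=0x18

Answer: 0x18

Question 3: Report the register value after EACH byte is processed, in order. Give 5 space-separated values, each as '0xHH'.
0x37 0x57 0x88 0xB3 0x18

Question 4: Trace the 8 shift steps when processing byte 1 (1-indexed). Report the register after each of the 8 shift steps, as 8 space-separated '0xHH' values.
Answer: 0xA1 0x45 0x8A 0x13 0x26 0x4C 0x98 0x37

Derivation:
Register before byte 1: 0x00
After XOR with byte 0xD3: 0xD3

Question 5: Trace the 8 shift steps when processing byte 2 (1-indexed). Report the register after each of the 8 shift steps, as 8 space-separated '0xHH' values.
Answer: 0xE0 0xC7 0x89 0x15 0x2A 0x54 0xA8 0x57

Derivation:
After byte 1 (0xD3): reg=0x37
Register before byte 2: 0x37
After XOR with byte 0x47: 0x70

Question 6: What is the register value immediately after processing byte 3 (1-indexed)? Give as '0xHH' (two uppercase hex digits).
Answer: 0x88

Derivation:
After byte 1 (0xD3): reg=0x37
After byte 2 (0x47): reg=0x57
After byte 3 (0x0E): reg=0x88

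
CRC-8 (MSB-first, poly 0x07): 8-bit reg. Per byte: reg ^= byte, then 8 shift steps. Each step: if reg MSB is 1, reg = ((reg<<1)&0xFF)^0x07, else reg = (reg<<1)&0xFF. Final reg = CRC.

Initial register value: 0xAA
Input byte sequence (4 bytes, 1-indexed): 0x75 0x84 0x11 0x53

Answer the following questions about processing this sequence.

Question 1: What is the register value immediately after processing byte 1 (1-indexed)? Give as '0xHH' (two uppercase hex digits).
After byte 1 (0x75): reg=0x13

Answer: 0x13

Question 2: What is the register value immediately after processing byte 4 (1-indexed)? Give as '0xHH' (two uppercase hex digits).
After byte 1 (0x75): reg=0x13
After byte 2 (0x84): reg=0xEC
After byte 3 (0x11): reg=0xFD
After byte 4 (0x53): reg=0x43

Answer: 0x43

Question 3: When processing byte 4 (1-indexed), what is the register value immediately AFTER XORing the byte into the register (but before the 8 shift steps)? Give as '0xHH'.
Register before byte 4: 0xFD
Byte 4: 0x53
0xFD XOR 0x53 = 0xAE

Answer: 0xAE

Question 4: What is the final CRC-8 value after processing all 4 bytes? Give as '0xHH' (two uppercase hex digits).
After byte 1 (0x75): reg=0x13
After byte 2 (0x84): reg=0xEC
After byte 3 (0x11): reg=0xFD
After byte 4 (0x53): reg=0x43

Answer: 0x43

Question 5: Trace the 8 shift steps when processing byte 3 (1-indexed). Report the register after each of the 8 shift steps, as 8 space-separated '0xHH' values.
Answer: 0xFD 0xFD 0xFD 0xFD 0xFD 0xFD 0xFD 0xFD

Derivation:
After byte 1 (0x75): reg=0x13
After byte 2 (0x84): reg=0xEC
Register before byte 3: 0xEC
After XOR with byte 0x11: 0xFD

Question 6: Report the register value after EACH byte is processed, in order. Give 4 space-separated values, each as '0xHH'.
0x13 0xEC 0xFD 0x43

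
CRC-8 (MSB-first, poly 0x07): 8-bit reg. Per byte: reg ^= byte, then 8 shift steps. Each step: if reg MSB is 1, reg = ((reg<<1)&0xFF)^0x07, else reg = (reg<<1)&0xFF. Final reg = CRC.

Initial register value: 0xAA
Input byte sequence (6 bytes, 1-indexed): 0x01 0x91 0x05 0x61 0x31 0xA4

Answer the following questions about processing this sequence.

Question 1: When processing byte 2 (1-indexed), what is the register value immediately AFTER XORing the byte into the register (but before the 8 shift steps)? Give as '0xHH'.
Register before byte 2: 0x58
Byte 2: 0x91
0x58 XOR 0x91 = 0xC9

Answer: 0xC9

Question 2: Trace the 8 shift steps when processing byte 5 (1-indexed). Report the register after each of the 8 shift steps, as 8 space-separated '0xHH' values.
After byte 1 (0x01): reg=0x58
After byte 2 (0x91): reg=0x71
After byte 3 (0x05): reg=0x4B
After byte 4 (0x61): reg=0xD6
Register before byte 5: 0xD6
After XOR with byte 0x31: 0xE7

Answer: 0xC9 0x95 0x2D 0x5A 0xB4 0x6F 0xDE 0xBB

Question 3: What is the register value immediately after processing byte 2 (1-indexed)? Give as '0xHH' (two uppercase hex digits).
Answer: 0x71

Derivation:
After byte 1 (0x01): reg=0x58
After byte 2 (0x91): reg=0x71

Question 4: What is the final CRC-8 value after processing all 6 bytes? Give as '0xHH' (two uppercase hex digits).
After byte 1 (0x01): reg=0x58
After byte 2 (0x91): reg=0x71
After byte 3 (0x05): reg=0x4B
After byte 4 (0x61): reg=0xD6
After byte 5 (0x31): reg=0xBB
After byte 6 (0xA4): reg=0x5D

Answer: 0x5D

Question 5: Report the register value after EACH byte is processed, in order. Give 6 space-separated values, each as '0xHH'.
0x58 0x71 0x4B 0xD6 0xBB 0x5D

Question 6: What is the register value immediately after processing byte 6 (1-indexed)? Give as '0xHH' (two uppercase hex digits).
Answer: 0x5D

Derivation:
After byte 1 (0x01): reg=0x58
After byte 2 (0x91): reg=0x71
After byte 3 (0x05): reg=0x4B
After byte 4 (0x61): reg=0xD6
After byte 5 (0x31): reg=0xBB
After byte 6 (0xA4): reg=0x5D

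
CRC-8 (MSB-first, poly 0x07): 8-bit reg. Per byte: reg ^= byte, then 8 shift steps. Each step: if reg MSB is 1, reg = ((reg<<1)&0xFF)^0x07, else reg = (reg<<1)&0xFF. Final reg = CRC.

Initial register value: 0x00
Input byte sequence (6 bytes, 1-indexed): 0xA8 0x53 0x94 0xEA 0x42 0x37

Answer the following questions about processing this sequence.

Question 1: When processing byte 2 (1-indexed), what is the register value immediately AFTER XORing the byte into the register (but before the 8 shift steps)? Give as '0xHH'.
Answer: 0x02

Derivation:
Register before byte 2: 0x51
Byte 2: 0x53
0x51 XOR 0x53 = 0x02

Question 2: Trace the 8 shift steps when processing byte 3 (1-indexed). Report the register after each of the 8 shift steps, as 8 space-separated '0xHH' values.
Answer: 0x33 0x66 0xCC 0x9F 0x39 0x72 0xE4 0xCF

Derivation:
After byte 1 (0xA8): reg=0x51
After byte 2 (0x53): reg=0x0E
Register before byte 3: 0x0E
After XOR with byte 0x94: 0x9A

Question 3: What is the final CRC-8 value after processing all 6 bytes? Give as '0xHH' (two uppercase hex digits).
Answer: 0x77

Derivation:
After byte 1 (0xA8): reg=0x51
After byte 2 (0x53): reg=0x0E
After byte 3 (0x94): reg=0xCF
After byte 4 (0xEA): reg=0xFB
After byte 5 (0x42): reg=0x26
After byte 6 (0x37): reg=0x77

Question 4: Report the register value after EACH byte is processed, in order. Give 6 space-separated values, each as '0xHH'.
0x51 0x0E 0xCF 0xFB 0x26 0x77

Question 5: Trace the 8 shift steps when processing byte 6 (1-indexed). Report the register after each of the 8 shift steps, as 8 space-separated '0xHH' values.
Answer: 0x22 0x44 0x88 0x17 0x2E 0x5C 0xB8 0x77

Derivation:
After byte 1 (0xA8): reg=0x51
After byte 2 (0x53): reg=0x0E
After byte 3 (0x94): reg=0xCF
After byte 4 (0xEA): reg=0xFB
After byte 5 (0x42): reg=0x26
Register before byte 6: 0x26
After XOR with byte 0x37: 0x11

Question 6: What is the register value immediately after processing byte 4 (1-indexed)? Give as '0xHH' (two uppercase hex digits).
Answer: 0xFB

Derivation:
After byte 1 (0xA8): reg=0x51
After byte 2 (0x53): reg=0x0E
After byte 3 (0x94): reg=0xCF
After byte 4 (0xEA): reg=0xFB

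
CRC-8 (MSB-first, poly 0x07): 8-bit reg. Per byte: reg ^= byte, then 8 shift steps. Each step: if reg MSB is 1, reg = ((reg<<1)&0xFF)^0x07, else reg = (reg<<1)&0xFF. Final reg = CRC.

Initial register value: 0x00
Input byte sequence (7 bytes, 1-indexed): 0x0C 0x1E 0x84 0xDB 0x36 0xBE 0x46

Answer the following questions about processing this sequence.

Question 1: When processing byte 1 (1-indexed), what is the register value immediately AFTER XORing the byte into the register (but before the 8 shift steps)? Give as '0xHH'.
Register before byte 1: 0x00
Byte 1: 0x0C
0x00 XOR 0x0C = 0x0C

Answer: 0x0C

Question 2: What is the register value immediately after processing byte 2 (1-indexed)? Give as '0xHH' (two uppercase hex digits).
After byte 1 (0x0C): reg=0x24
After byte 2 (0x1E): reg=0xA6

Answer: 0xA6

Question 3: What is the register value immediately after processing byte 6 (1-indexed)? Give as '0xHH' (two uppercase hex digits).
After byte 1 (0x0C): reg=0x24
After byte 2 (0x1E): reg=0xA6
After byte 3 (0x84): reg=0xEE
After byte 4 (0xDB): reg=0x8B
After byte 5 (0x36): reg=0x3A
After byte 6 (0xBE): reg=0x95

Answer: 0x95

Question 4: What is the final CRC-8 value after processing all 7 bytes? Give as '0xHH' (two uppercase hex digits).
After byte 1 (0x0C): reg=0x24
After byte 2 (0x1E): reg=0xA6
After byte 3 (0x84): reg=0xEE
After byte 4 (0xDB): reg=0x8B
After byte 5 (0x36): reg=0x3A
After byte 6 (0xBE): reg=0x95
After byte 7 (0x46): reg=0x37

Answer: 0x37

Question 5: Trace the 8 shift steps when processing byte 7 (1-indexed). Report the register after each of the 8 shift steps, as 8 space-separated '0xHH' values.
After byte 1 (0x0C): reg=0x24
After byte 2 (0x1E): reg=0xA6
After byte 3 (0x84): reg=0xEE
After byte 4 (0xDB): reg=0x8B
After byte 5 (0x36): reg=0x3A
After byte 6 (0xBE): reg=0x95
Register before byte 7: 0x95
After XOR with byte 0x46: 0xD3

Answer: 0xA1 0x45 0x8A 0x13 0x26 0x4C 0x98 0x37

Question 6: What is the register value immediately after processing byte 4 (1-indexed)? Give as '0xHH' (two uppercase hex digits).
After byte 1 (0x0C): reg=0x24
After byte 2 (0x1E): reg=0xA6
After byte 3 (0x84): reg=0xEE
After byte 4 (0xDB): reg=0x8B

Answer: 0x8B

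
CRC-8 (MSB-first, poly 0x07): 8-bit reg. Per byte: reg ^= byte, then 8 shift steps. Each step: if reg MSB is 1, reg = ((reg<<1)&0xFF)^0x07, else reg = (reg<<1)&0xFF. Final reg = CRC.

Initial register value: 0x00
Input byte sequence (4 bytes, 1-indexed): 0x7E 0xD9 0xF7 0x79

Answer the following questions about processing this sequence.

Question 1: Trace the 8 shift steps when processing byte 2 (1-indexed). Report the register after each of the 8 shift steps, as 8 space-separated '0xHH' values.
Answer: 0x4F 0x9E 0x3B 0x76 0xEC 0xDF 0xB9 0x75

Derivation:
After byte 1 (0x7E): reg=0x7D
Register before byte 2: 0x7D
After XOR with byte 0xD9: 0xA4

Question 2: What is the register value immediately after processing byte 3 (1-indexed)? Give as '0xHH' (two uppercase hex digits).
Answer: 0x87

Derivation:
After byte 1 (0x7E): reg=0x7D
After byte 2 (0xD9): reg=0x75
After byte 3 (0xF7): reg=0x87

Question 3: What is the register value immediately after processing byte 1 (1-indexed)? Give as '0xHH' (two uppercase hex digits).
Answer: 0x7D

Derivation:
After byte 1 (0x7E): reg=0x7D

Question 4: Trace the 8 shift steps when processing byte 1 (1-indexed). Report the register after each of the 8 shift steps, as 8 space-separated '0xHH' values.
Answer: 0xFC 0xFF 0xF9 0xF5 0xED 0xDD 0xBD 0x7D

Derivation:
Register before byte 1: 0x00
After XOR with byte 0x7E: 0x7E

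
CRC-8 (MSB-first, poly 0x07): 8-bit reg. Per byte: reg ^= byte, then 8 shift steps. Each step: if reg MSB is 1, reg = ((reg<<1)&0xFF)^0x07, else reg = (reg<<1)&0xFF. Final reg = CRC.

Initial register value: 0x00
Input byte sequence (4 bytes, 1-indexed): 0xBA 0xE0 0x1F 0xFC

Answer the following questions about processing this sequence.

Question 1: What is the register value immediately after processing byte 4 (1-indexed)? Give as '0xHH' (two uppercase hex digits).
After byte 1 (0xBA): reg=0x2F
After byte 2 (0xE0): reg=0x63
After byte 3 (0x1F): reg=0x73
After byte 4 (0xFC): reg=0xA4

Answer: 0xA4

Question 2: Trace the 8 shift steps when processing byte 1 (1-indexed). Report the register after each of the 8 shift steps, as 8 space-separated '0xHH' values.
Register before byte 1: 0x00
After XOR with byte 0xBA: 0xBA

Answer: 0x73 0xE6 0xCB 0x91 0x25 0x4A 0x94 0x2F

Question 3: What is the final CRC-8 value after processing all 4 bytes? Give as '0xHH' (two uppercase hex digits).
Answer: 0xA4

Derivation:
After byte 1 (0xBA): reg=0x2F
After byte 2 (0xE0): reg=0x63
After byte 3 (0x1F): reg=0x73
After byte 4 (0xFC): reg=0xA4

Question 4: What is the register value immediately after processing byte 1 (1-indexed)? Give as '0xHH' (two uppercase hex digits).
After byte 1 (0xBA): reg=0x2F

Answer: 0x2F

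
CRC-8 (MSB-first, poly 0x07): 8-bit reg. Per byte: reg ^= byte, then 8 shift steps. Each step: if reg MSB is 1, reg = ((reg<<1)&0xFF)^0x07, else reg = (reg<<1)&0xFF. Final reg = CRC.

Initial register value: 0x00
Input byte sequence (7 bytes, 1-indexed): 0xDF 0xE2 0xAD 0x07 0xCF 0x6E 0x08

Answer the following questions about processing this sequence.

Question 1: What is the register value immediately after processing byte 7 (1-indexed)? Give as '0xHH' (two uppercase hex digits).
Answer: 0xA2

Derivation:
After byte 1 (0xDF): reg=0x13
After byte 2 (0xE2): reg=0xD9
After byte 3 (0xAD): reg=0x4B
After byte 4 (0x07): reg=0xE3
After byte 5 (0xCF): reg=0xC4
After byte 6 (0x6E): reg=0x5F
After byte 7 (0x08): reg=0xA2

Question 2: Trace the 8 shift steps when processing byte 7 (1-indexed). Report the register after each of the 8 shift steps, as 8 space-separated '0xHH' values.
After byte 1 (0xDF): reg=0x13
After byte 2 (0xE2): reg=0xD9
After byte 3 (0xAD): reg=0x4B
After byte 4 (0x07): reg=0xE3
After byte 5 (0xCF): reg=0xC4
After byte 6 (0x6E): reg=0x5F
Register before byte 7: 0x5F
After XOR with byte 0x08: 0x57

Answer: 0xAE 0x5B 0xB6 0x6B 0xD6 0xAB 0x51 0xA2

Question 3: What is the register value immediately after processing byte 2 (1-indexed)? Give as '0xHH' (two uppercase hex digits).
Answer: 0xD9

Derivation:
After byte 1 (0xDF): reg=0x13
After byte 2 (0xE2): reg=0xD9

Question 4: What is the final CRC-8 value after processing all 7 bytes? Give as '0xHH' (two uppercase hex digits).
After byte 1 (0xDF): reg=0x13
After byte 2 (0xE2): reg=0xD9
After byte 3 (0xAD): reg=0x4B
After byte 4 (0x07): reg=0xE3
After byte 5 (0xCF): reg=0xC4
After byte 6 (0x6E): reg=0x5F
After byte 7 (0x08): reg=0xA2

Answer: 0xA2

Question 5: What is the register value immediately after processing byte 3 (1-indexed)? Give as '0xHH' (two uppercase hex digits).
After byte 1 (0xDF): reg=0x13
After byte 2 (0xE2): reg=0xD9
After byte 3 (0xAD): reg=0x4B

Answer: 0x4B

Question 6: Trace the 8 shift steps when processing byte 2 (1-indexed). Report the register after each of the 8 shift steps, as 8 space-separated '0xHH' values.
Answer: 0xE5 0xCD 0x9D 0x3D 0x7A 0xF4 0xEF 0xD9

Derivation:
After byte 1 (0xDF): reg=0x13
Register before byte 2: 0x13
After XOR with byte 0xE2: 0xF1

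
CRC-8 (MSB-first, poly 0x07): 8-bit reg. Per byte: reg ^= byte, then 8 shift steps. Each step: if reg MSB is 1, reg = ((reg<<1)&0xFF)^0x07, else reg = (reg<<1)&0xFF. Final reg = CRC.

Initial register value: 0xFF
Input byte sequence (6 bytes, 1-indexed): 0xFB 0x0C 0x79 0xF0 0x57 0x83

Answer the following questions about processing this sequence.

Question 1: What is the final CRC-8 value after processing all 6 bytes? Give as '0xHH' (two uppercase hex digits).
After byte 1 (0xFB): reg=0x1C
After byte 2 (0x0C): reg=0x70
After byte 3 (0x79): reg=0x3F
After byte 4 (0xF0): reg=0x63
After byte 5 (0x57): reg=0x8C
After byte 6 (0x83): reg=0x2D

Answer: 0x2D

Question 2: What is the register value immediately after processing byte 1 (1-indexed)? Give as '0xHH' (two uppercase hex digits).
After byte 1 (0xFB): reg=0x1C

Answer: 0x1C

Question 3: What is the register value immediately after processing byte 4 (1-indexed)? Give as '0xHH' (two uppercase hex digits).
Answer: 0x63

Derivation:
After byte 1 (0xFB): reg=0x1C
After byte 2 (0x0C): reg=0x70
After byte 3 (0x79): reg=0x3F
After byte 4 (0xF0): reg=0x63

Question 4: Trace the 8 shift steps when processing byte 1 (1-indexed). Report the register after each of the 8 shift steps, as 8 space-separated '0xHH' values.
Register before byte 1: 0xFF
After XOR with byte 0xFB: 0x04

Answer: 0x08 0x10 0x20 0x40 0x80 0x07 0x0E 0x1C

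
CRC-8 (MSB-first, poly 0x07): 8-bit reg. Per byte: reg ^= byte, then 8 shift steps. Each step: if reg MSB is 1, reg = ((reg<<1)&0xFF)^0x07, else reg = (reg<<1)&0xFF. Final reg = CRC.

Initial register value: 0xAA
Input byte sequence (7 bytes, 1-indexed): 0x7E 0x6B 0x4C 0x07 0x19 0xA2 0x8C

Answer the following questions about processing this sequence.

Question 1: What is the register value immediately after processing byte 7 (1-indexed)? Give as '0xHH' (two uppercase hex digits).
Answer: 0x2B

Derivation:
After byte 1 (0x7E): reg=0x22
After byte 2 (0x6B): reg=0xF8
After byte 3 (0x4C): reg=0x05
After byte 4 (0x07): reg=0x0E
After byte 5 (0x19): reg=0x65
After byte 6 (0xA2): reg=0x5B
After byte 7 (0x8C): reg=0x2B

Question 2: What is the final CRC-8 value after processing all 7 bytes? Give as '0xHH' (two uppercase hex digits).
Answer: 0x2B

Derivation:
After byte 1 (0x7E): reg=0x22
After byte 2 (0x6B): reg=0xF8
After byte 3 (0x4C): reg=0x05
After byte 4 (0x07): reg=0x0E
After byte 5 (0x19): reg=0x65
After byte 6 (0xA2): reg=0x5B
After byte 7 (0x8C): reg=0x2B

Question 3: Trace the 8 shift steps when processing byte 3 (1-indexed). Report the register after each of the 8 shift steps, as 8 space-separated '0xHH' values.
After byte 1 (0x7E): reg=0x22
After byte 2 (0x6B): reg=0xF8
Register before byte 3: 0xF8
After XOR with byte 0x4C: 0xB4

Answer: 0x6F 0xDE 0xBB 0x71 0xE2 0xC3 0x81 0x05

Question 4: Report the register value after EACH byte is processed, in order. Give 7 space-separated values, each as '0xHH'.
0x22 0xF8 0x05 0x0E 0x65 0x5B 0x2B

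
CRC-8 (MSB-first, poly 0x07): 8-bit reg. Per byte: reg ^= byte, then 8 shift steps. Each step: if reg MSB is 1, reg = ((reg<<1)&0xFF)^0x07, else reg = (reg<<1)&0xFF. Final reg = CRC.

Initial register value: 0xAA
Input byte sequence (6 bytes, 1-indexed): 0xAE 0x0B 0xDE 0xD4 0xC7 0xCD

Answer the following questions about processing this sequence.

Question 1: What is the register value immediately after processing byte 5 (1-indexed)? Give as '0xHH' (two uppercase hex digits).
After byte 1 (0xAE): reg=0x1C
After byte 2 (0x0B): reg=0x65
After byte 3 (0xDE): reg=0x28
After byte 4 (0xD4): reg=0xFA
After byte 5 (0xC7): reg=0xB3

Answer: 0xB3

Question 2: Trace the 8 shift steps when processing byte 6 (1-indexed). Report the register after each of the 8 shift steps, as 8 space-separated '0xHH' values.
After byte 1 (0xAE): reg=0x1C
After byte 2 (0x0B): reg=0x65
After byte 3 (0xDE): reg=0x28
After byte 4 (0xD4): reg=0xFA
After byte 5 (0xC7): reg=0xB3
Register before byte 6: 0xB3
After XOR with byte 0xCD: 0x7E

Answer: 0xFC 0xFF 0xF9 0xF5 0xED 0xDD 0xBD 0x7D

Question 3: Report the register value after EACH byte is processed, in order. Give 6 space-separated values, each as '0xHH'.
0x1C 0x65 0x28 0xFA 0xB3 0x7D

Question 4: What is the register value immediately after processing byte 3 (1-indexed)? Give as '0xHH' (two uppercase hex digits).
After byte 1 (0xAE): reg=0x1C
After byte 2 (0x0B): reg=0x65
After byte 3 (0xDE): reg=0x28

Answer: 0x28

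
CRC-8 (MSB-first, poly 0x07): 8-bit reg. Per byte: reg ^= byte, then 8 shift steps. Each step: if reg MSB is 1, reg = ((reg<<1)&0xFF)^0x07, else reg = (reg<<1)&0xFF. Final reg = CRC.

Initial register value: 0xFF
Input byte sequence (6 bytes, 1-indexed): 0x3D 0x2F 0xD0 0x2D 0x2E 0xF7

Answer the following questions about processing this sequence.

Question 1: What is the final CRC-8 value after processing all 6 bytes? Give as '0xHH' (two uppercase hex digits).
After byte 1 (0x3D): reg=0x40
After byte 2 (0x2F): reg=0x0A
After byte 3 (0xD0): reg=0x08
After byte 4 (0x2D): reg=0xFB
After byte 5 (0x2E): reg=0x25
After byte 6 (0xF7): reg=0x30

Answer: 0x30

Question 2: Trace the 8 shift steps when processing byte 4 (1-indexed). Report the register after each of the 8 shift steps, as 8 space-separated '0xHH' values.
Answer: 0x4A 0x94 0x2F 0x5E 0xBC 0x7F 0xFE 0xFB

Derivation:
After byte 1 (0x3D): reg=0x40
After byte 2 (0x2F): reg=0x0A
After byte 3 (0xD0): reg=0x08
Register before byte 4: 0x08
After XOR with byte 0x2D: 0x25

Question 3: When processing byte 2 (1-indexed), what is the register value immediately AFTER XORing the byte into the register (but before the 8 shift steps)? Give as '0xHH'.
Answer: 0x6F

Derivation:
Register before byte 2: 0x40
Byte 2: 0x2F
0x40 XOR 0x2F = 0x6F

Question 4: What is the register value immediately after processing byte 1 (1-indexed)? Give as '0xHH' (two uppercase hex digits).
Answer: 0x40

Derivation:
After byte 1 (0x3D): reg=0x40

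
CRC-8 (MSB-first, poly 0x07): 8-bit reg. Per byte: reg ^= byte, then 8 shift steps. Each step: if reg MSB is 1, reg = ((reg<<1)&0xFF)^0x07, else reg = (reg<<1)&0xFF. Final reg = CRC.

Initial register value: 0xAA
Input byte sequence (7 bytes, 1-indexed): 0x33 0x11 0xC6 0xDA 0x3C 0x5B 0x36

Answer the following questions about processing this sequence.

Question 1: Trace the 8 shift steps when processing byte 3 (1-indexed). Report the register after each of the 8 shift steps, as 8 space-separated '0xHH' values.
Answer: 0xDD 0xBD 0x7D 0xFA 0xF3 0xE1 0xC5 0x8D

Derivation:
After byte 1 (0x33): reg=0xC6
After byte 2 (0x11): reg=0x2B
Register before byte 3: 0x2B
After XOR with byte 0xC6: 0xED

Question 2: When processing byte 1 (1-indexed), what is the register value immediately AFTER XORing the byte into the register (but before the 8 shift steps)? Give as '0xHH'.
Answer: 0x99

Derivation:
Register before byte 1: 0xAA
Byte 1: 0x33
0xAA XOR 0x33 = 0x99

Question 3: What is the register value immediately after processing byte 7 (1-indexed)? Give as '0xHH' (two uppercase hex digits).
Answer: 0x9C

Derivation:
After byte 1 (0x33): reg=0xC6
After byte 2 (0x11): reg=0x2B
After byte 3 (0xC6): reg=0x8D
After byte 4 (0xDA): reg=0xA2
After byte 5 (0x3C): reg=0xD3
After byte 6 (0x5B): reg=0xB1
After byte 7 (0x36): reg=0x9C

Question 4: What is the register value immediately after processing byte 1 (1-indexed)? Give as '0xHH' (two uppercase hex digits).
Answer: 0xC6

Derivation:
After byte 1 (0x33): reg=0xC6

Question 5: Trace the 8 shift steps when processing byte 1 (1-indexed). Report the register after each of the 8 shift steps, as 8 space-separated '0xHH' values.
Register before byte 1: 0xAA
After XOR with byte 0x33: 0x99

Answer: 0x35 0x6A 0xD4 0xAF 0x59 0xB2 0x63 0xC6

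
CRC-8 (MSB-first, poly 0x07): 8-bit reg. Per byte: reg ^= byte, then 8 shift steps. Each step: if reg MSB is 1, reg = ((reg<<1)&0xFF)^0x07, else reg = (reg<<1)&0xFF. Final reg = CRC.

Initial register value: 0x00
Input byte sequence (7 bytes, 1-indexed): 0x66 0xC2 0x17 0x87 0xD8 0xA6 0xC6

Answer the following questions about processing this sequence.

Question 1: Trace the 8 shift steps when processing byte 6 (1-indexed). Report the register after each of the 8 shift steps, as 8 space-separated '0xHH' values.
After byte 1 (0x66): reg=0x35
After byte 2 (0xC2): reg=0xCB
After byte 3 (0x17): reg=0x1A
After byte 4 (0x87): reg=0xDA
After byte 5 (0xD8): reg=0x0E
Register before byte 6: 0x0E
After XOR with byte 0xA6: 0xA8

Answer: 0x57 0xAE 0x5B 0xB6 0x6B 0xD6 0xAB 0x51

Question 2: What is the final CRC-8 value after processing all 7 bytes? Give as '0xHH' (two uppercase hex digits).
After byte 1 (0x66): reg=0x35
After byte 2 (0xC2): reg=0xCB
After byte 3 (0x17): reg=0x1A
After byte 4 (0x87): reg=0xDA
After byte 5 (0xD8): reg=0x0E
After byte 6 (0xA6): reg=0x51
After byte 7 (0xC6): reg=0xEC

Answer: 0xEC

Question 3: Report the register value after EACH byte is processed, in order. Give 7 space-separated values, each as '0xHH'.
0x35 0xCB 0x1A 0xDA 0x0E 0x51 0xEC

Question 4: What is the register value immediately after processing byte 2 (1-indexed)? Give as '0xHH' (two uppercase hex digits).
Answer: 0xCB

Derivation:
After byte 1 (0x66): reg=0x35
After byte 2 (0xC2): reg=0xCB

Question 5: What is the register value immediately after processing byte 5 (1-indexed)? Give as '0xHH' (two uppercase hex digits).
After byte 1 (0x66): reg=0x35
After byte 2 (0xC2): reg=0xCB
After byte 3 (0x17): reg=0x1A
After byte 4 (0x87): reg=0xDA
After byte 5 (0xD8): reg=0x0E

Answer: 0x0E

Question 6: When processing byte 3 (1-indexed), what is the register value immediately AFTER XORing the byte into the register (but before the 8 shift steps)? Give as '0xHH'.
Answer: 0xDC

Derivation:
Register before byte 3: 0xCB
Byte 3: 0x17
0xCB XOR 0x17 = 0xDC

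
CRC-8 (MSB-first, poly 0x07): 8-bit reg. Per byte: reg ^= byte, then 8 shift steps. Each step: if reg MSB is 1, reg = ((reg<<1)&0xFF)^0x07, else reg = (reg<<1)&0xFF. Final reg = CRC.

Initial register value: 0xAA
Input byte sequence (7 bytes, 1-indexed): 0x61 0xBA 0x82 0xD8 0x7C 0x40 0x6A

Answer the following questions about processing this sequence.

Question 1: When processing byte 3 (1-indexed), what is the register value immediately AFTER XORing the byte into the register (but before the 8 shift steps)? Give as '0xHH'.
Answer: 0xD7

Derivation:
Register before byte 3: 0x55
Byte 3: 0x82
0x55 XOR 0x82 = 0xD7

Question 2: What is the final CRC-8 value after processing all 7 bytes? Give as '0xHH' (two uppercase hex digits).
After byte 1 (0x61): reg=0x7F
After byte 2 (0xBA): reg=0x55
After byte 3 (0x82): reg=0x2B
After byte 4 (0xD8): reg=0xD7
After byte 5 (0x7C): reg=0x58
After byte 6 (0x40): reg=0x48
After byte 7 (0x6A): reg=0xEE

Answer: 0xEE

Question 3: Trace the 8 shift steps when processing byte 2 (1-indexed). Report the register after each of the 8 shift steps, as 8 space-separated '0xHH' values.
Answer: 0x8D 0x1D 0x3A 0x74 0xE8 0xD7 0xA9 0x55

Derivation:
After byte 1 (0x61): reg=0x7F
Register before byte 2: 0x7F
After XOR with byte 0xBA: 0xC5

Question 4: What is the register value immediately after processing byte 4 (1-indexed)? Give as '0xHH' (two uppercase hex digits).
After byte 1 (0x61): reg=0x7F
After byte 2 (0xBA): reg=0x55
After byte 3 (0x82): reg=0x2B
After byte 4 (0xD8): reg=0xD7

Answer: 0xD7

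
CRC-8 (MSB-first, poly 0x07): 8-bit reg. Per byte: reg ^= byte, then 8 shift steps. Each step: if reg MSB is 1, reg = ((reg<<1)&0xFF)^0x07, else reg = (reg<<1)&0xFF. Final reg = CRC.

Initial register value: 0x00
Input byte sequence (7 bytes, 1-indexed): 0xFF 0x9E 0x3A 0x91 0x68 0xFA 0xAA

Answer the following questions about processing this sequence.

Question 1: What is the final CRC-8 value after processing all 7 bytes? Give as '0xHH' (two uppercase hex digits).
Answer: 0x19

Derivation:
After byte 1 (0xFF): reg=0xF3
After byte 2 (0x9E): reg=0x04
After byte 3 (0x3A): reg=0xBA
After byte 4 (0x91): reg=0xD1
After byte 5 (0x68): reg=0x26
After byte 6 (0xFA): reg=0x1A
After byte 7 (0xAA): reg=0x19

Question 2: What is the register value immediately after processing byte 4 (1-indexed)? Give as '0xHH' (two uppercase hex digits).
After byte 1 (0xFF): reg=0xF3
After byte 2 (0x9E): reg=0x04
After byte 3 (0x3A): reg=0xBA
After byte 4 (0x91): reg=0xD1

Answer: 0xD1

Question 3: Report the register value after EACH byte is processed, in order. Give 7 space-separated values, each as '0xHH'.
0xF3 0x04 0xBA 0xD1 0x26 0x1A 0x19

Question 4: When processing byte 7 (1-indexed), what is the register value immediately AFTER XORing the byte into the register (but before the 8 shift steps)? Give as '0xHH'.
Answer: 0xB0

Derivation:
Register before byte 7: 0x1A
Byte 7: 0xAA
0x1A XOR 0xAA = 0xB0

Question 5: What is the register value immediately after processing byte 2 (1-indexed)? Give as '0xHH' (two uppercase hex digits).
After byte 1 (0xFF): reg=0xF3
After byte 2 (0x9E): reg=0x04

Answer: 0x04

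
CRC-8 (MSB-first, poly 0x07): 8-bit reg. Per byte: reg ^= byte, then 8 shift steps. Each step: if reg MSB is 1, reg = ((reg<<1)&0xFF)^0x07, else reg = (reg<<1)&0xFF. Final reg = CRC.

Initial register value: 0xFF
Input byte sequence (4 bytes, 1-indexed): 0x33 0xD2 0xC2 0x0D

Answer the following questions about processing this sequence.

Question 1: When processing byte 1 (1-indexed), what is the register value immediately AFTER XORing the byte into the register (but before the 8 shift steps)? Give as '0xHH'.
Register before byte 1: 0xFF
Byte 1: 0x33
0xFF XOR 0x33 = 0xCC

Answer: 0xCC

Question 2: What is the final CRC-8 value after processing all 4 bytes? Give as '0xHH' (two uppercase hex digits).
After byte 1 (0x33): reg=0x6A
After byte 2 (0xD2): reg=0x21
After byte 3 (0xC2): reg=0xA7
After byte 4 (0x0D): reg=0x5F

Answer: 0x5F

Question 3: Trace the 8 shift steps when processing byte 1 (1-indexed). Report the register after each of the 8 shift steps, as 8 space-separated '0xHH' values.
Answer: 0x9F 0x39 0x72 0xE4 0xCF 0x99 0x35 0x6A

Derivation:
Register before byte 1: 0xFF
After XOR with byte 0x33: 0xCC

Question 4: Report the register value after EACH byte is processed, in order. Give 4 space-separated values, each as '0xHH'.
0x6A 0x21 0xA7 0x5F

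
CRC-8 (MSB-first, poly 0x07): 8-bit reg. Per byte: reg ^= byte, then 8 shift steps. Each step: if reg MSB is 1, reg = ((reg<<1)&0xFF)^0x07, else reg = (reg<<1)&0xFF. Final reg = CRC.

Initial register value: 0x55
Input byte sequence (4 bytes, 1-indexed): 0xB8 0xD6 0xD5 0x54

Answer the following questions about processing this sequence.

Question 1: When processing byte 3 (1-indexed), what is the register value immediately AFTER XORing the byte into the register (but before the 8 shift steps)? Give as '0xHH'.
Register before byte 3: 0x86
Byte 3: 0xD5
0x86 XOR 0xD5 = 0x53

Answer: 0x53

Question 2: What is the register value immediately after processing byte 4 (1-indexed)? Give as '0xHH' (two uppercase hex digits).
Answer: 0x98

Derivation:
After byte 1 (0xB8): reg=0x8D
After byte 2 (0xD6): reg=0x86
After byte 3 (0xD5): reg=0xBE
After byte 4 (0x54): reg=0x98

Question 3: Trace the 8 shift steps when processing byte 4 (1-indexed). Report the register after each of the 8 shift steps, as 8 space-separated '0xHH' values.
Answer: 0xD3 0xA1 0x45 0x8A 0x13 0x26 0x4C 0x98

Derivation:
After byte 1 (0xB8): reg=0x8D
After byte 2 (0xD6): reg=0x86
After byte 3 (0xD5): reg=0xBE
Register before byte 4: 0xBE
After XOR with byte 0x54: 0xEA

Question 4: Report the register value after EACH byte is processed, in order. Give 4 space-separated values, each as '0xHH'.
0x8D 0x86 0xBE 0x98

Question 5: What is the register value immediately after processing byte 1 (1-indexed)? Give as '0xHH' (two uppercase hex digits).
After byte 1 (0xB8): reg=0x8D

Answer: 0x8D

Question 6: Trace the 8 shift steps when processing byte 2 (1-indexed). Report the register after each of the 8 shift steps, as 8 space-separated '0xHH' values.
Answer: 0xB6 0x6B 0xD6 0xAB 0x51 0xA2 0x43 0x86

Derivation:
After byte 1 (0xB8): reg=0x8D
Register before byte 2: 0x8D
After XOR with byte 0xD6: 0x5B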